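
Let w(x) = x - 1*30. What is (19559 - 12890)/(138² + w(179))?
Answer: 6669/19193 ≈ 0.34747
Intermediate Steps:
w(x) = -30 + x (w(x) = x - 30 = -30 + x)
(19559 - 12890)/(138² + w(179)) = (19559 - 12890)/(138² + (-30 + 179)) = 6669/(19044 + 149) = 6669/19193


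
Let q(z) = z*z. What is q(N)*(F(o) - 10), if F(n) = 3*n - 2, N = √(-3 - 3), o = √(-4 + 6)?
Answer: 72 - 18*√2 ≈ 46.544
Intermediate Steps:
o = √2 ≈ 1.4142
N = I*√6 (N = √(-6) = I*√6 ≈ 2.4495*I)
F(n) = -2 + 3*n
q(z) = z²
q(N)*(F(o) - 10) = (I*√6)²*((-2 + 3*√2) - 10) = -6*(-12 + 3*√2) = 72 - 18*√2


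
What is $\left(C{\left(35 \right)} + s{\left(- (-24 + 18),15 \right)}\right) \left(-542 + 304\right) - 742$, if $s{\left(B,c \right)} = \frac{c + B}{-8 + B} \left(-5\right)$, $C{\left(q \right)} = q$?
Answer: $-21567$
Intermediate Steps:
$s{\left(B,c \right)} = - \frac{5 \left(B + c\right)}{-8 + B}$ ($s{\left(B,c \right)} = \frac{B + c}{-8 + B} \left(-5\right) = - \frac{5 \left(B + c\right)}{-8 + B}$)
$\left(C{\left(35 \right)} + s{\left(- (-24 + 18),15 \right)}\right) \left(-542 + 304\right) - 742 = \left(35 + \frac{5 \left(- \left(-1\right) \left(-24 + 18\right) - 15\right)}{-8 - \left(-24 + 18\right)}\right) \left(-542 + 304\right) - 742 = \left(35 + \frac{5 \left(- \left(-1\right) \left(-6\right) - 15\right)}{-8 - -6}\right) \left(-238\right) - 742 = \left(35 + \frac{5 \left(\left(-1\right) 6 - 15\right)}{-8 + 6}\right) \left(-238\right) - 742 = \left(35 + \frac{5 \left(-6 - 15\right)}{-2}\right) \left(-238\right) - 742 = \left(35 + 5 \left(- \frac{1}{2}\right) \left(-21\right)\right) \left(-238\right) - 742 = \left(35 + \frac{105}{2}\right) \left(-238\right) - 742 = \frac{175}{2} \left(-238\right) - 742 = -20825 - 742 = -21567$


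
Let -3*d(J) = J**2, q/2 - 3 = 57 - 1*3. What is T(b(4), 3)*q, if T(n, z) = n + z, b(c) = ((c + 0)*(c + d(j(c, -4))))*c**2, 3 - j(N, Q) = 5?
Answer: 19798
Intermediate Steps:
j(N, Q) = -2 (j(N, Q) = 3 - 1*5 = 3 - 5 = -2)
q = 114 (q = 6 + 2*(57 - 1*3) = 6 + 2*(57 - 3) = 6 + 2*54 = 6 + 108 = 114)
d(J) = -J**2/3
b(c) = c**3*(-4/3 + c) (b(c) = ((c + 0)*(c - 1/3*(-2)**2))*c**2 = (c*(c - 1/3*4))*c**2 = (c*(c - 4/3))*c**2 = (c*(-4/3 + c))*c**2 = c**3*(-4/3 + c))
T(b(4), 3)*q = (4**3*(-4/3 + 4) + 3)*114 = (64*(8/3) + 3)*114 = (512/3 + 3)*114 = (521/3)*114 = 19798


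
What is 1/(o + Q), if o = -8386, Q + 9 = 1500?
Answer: -1/6895 ≈ -0.00014503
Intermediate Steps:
Q = 1491 (Q = -9 + 1500 = 1491)
1/(o + Q) = 1/(-8386 + 1491) = 1/(-6895) = -1/6895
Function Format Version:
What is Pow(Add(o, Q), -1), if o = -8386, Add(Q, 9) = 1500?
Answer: Rational(-1, 6895) ≈ -0.00014503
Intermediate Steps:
Q = 1491 (Q = Add(-9, 1500) = 1491)
Pow(Add(o, Q), -1) = Pow(Add(-8386, 1491), -1) = Pow(-6895, -1) = Rational(-1, 6895)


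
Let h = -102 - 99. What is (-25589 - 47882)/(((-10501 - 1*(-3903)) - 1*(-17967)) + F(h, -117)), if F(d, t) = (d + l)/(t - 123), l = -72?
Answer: -5877680/909611 ≈ -6.4618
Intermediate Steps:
h = -201
F(d, t) = (-72 + d)/(-123 + t) (F(d, t) = (d - 72)/(t - 123) = (-72 + d)/(-123 + t))
(-25589 - 47882)/(((-10501 - 1*(-3903)) - 1*(-17967)) + F(h, -117)) = (-25589 - 47882)/(((-10501 - 1*(-3903)) - 1*(-17967)) + (-72 - 201)/(-123 - 117)) = -73471/(((-10501 + 3903) + 17967) - 273/(-240)) = -73471/((-6598 + 17967) - 1/240*(-273)) = -73471/(11369 + 91/80) = -73471/909611/80 = -73471*80/909611 = -5877680/909611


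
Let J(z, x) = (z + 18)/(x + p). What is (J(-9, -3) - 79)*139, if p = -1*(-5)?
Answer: -20711/2 ≈ -10356.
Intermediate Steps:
p = 5
J(z, x) = (18 + z)/(5 + x) (J(z, x) = (z + 18)/(x + 5) = (18 + z)/(5 + x))
(J(-9, -3) - 79)*139 = ((18 - 9)/(5 - 3) - 79)*139 = (9/2 - 79)*139 = -149/2*139 = -20711/2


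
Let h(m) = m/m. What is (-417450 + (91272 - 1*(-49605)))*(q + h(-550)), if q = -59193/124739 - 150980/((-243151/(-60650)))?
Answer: 18582634449908236026/1784141917 ≈ 1.0415e+10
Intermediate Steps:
q = -1142241557280143/30330412589 (q = -59193*1/124739 - 150980/((-243151*(-1/60650))) = -59193/124739 - 150980/243151/60650 = -59193/124739 - 150980*60650/243151 = -59193/124739 - 9156937000/243151 = -1142241557280143/30330412589 ≈ -37660.)
h(m) = 1
(-417450 + (91272 - 1*(-49605)))*(q + h(-550)) = (-417450 + (91272 - 1*(-49605)))*(-1142241557280143/30330412589 + 1) = (-417450 + (91272 + 49605))*(-1142211226867554/30330412589) = (-417450 + 140877)*(-1142211226867554/30330412589) = -276573*(-1142211226867554/30330412589) = 18582634449908236026/1784141917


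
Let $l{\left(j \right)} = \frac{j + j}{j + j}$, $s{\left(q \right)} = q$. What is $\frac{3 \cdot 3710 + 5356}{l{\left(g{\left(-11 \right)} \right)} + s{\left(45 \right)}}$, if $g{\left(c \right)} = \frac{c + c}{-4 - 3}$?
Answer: $\frac{8243}{23} \approx 358.39$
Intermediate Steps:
$g{\left(c \right)} = - \frac{2 c}{7}$ ($g{\left(c \right)} = \frac{2 c}{-7} = 2 c \left(- \frac{1}{7}\right) = - \frac{2 c}{7}$)
$l{\left(j \right)} = 1$ ($l{\left(j \right)} = \frac{2 j}{2 j} = 2 j \frac{1}{2 j} = 1$)
$\frac{3 \cdot 3710 + 5356}{l{\left(g{\left(-11 \right)} \right)} + s{\left(45 \right)}} = \frac{3 \cdot 3710 + 5356}{1 + 45} = \frac{11130 + 5356}{46} = 16486 \cdot \frac{1}{46} = \frac{8243}{23}$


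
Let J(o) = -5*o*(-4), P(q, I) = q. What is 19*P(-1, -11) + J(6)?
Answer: 101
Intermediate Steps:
J(o) = 20*o
19*P(-1, -11) + J(6) = 19*(-1) + 20*6 = -19 + 120 = 101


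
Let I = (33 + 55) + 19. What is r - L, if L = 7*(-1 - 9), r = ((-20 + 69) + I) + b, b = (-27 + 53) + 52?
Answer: 304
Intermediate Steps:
b = 78 (b = 26 + 52 = 78)
I = 107 (I = 88 + 19 = 107)
r = 234 (r = ((-20 + 69) + 107) + 78 = (49 + 107) + 78 = 156 + 78 = 234)
L = -70 (L = 7*(-10) = -70)
r - L = 234 - 1*(-70) = 234 + 70 = 304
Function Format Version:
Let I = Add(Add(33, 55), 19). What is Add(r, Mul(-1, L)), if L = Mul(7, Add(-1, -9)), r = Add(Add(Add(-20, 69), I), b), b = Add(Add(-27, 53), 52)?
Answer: 304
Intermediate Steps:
b = 78 (b = Add(26, 52) = 78)
I = 107 (I = Add(88, 19) = 107)
r = 234 (r = Add(Add(Add(-20, 69), 107), 78) = Add(Add(49, 107), 78) = Add(156, 78) = 234)
L = -70 (L = Mul(7, -10) = -70)
Add(r, Mul(-1, L)) = Add(234, Mul(-1, -70)) = Add(234, 70) = 304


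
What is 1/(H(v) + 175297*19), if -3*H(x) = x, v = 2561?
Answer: 3/9989368 ≈ 3.0032e-7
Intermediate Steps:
H(x) = -x/3
1/(H(v) + 175297*19) = 1/(-1/3*2561 + 175297*19) = 1/(-2561/3 + 3330643) = 1/(9989368/3) = 3/9989368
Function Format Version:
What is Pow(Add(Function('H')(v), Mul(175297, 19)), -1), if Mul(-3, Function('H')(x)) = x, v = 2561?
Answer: Rational(3, 9989368) ≈ 3.0032e-7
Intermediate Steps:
Function('H')(x) = Mul(Rational(-1, 3), x)
Pow(Add(Function('H')(v), Mul(175297, 19)), -1) = Pow(Add(Mul(Rational(-1, 3), 2561), Mul(175297, 19)), -1) = Pow(Add(Rational(-2561, 3), 3330643), -1) = Pow(Rational(9989368, 3), -1) = Rational(3, 9989368)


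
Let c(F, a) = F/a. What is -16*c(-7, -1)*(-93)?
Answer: 10416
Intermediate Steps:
-16*c(-7, -1)*(-93) = -(-112)/(-1)*(-93) = -(-112)*(-1)*(-93) = -16*7*(-93) = -112*(-93) = 10416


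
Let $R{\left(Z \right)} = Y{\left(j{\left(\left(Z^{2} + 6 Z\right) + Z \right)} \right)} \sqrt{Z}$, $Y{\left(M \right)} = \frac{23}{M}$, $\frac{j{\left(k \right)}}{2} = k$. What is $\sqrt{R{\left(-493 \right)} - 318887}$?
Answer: $\frac{\sqrt{-226005065406108 + 34017 i \sqrt{493}}}{26622} \approx 9.436 \cdot 10^{-7} + 564.7 i$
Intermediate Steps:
$j{\left(k \right)} = 2 k$
$R{\left(Z \right)} = \frac{23 \sqrt{Z}}{2 Z^{2} + 14 Z}$ ($R{\left(Z \right)} = \frac{23}{2 \left(\left(Z^{2} + 6 Z\right) + Z\right)} \sqrt{Z} = \frac{23}{2 \left(Z^{2} + 7 Z\right)} \sqrt{Z} = \frac{23}{2 Z^{2} + 14 Z} \sqrt{Z} = \frac{23 \sqrt{Z}}{2 Z^{2} + 14 Z}$)
$\sqrt{R{\left(-493 \right)} - 318887} = \sqrt{\frac{23}{2 i \sqrt{493} \left(7 - 493\right)} - 318887} = \sqrt{\frac{23 \left(- \frac{i \sqrt{493}}{493}\right)}{2 \left(-486\right)} - 318887} = \sqrt{\frac{23}{2} \left(- \frac{i \sqrt{493}}{493}\right) \left(- \frac{1}{486}\right) - 318887} = \sqrt{\frac{23 i \sqrt{493}}{479196} - 318887} = \sqrt{-318887 + \frac{23 i \sqrt{493}}{479196}}$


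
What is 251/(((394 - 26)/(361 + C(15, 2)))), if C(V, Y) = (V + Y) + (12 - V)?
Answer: 94125/368 ≈ 255.77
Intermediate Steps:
C(V, Y) = 12 + Y
251/(((394 - 26)/(361 + C(15, 2)))) = 251/(((394 - 26)/(361 + (12 + 2)))) = 251/((368/(361 + 14))) = 251/((368/375)) = 251/((368*(1/375))) = 251/(368/375) = 251*(375/368) = 94125/368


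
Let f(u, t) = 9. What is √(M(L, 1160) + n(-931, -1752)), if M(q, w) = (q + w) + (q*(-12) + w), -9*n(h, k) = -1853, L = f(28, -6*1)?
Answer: √21842/3 ≈ 49.263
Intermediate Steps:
L = 9
n(h, k) = 1853/9 (n(h, k) = -⅑*(-1853) = 1853/9)
M(q, w) = -11*q + 2*w (M(q, w) = (q + w) + (-12*q + w) = (q + w) + (w - 12*q) = -11*q + 2*w)
√(M(L, 1160) + n(-931, -1752)) = √((-11*9 + 2*1160) + 1853/9) = √((-99 + 2320) + 1853/9) = √(2221 + 1853/9) = √(21842/9) = √21842/3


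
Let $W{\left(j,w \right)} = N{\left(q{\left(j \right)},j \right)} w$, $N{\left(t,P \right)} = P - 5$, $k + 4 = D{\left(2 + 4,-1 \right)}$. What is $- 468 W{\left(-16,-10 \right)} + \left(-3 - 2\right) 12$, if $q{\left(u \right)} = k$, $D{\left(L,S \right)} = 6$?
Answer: $-98340$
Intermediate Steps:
$k = 2$ ($k = -4 + 6 = 2$)
$q{\left(u \right)} = 2$
$N{\left(t,P \right)} = -5 + P$
$W{\left(j,w \right)} = w \left(-5 + j\right)$ ($W{\left(j,w \right)} = \left(-5 + j\right) w = w \left(-5 + j\right)$)
$- 468 W{\left(-16,-10 \right)} + \left(-3 - 2\right) 12 = - 468 \left(- 10 \left(-5 - 16\right)\right) + \left(-3 - 2\right) 12 = - 468 \left(\left(-10\right) \left(-21\right)\right) - 60 = \left(-468\right) 210 - 60 = -98280 - 60 = -98340$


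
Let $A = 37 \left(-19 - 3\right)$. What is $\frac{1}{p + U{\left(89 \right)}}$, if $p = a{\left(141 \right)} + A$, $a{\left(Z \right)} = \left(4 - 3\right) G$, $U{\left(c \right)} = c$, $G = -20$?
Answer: $- \frac{1}{745} \approx -0.0013423$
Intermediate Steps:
$a{\left(Z \right)} = -20$ ($a{\left(Z \right)} = \left(4 - 3\right) \left(-20\right) = 1 \left(-20\right) = -20$)
$A = -814$ ($A = 37 \left(-22\right) = -814$)
$p = -834$ ($p = -20 - 814 = -834$)
$\frac{1}{p + U{\left(89 \right)}} = \frac{1}{-834 + 89} = \frac{1}{-745} = - \frac{1}{745}$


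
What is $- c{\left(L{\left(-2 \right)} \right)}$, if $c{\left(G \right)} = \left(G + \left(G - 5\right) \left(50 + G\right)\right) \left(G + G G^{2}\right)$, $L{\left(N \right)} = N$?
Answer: $-3380$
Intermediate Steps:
$c{\left(G \right)} = \left(G + G^{3}\right) \left(G + \left(-5 + G\right) \left(50 + G\right)\right)$ ($c{\left(G \right)} = \left(G + \left(-5 + G\right) \left(50 + G\right)\right) \left(G + G^{3}\right) = \left(G + G^{3}\right) \left(G + \left(-5 + G\right) \left(50 + G\right)\right)$)
$- c{\left(L{\left(-2 \right)} \right)} = - \left(-2\right) \left(-250 + \left(-2\right)^{4} - 249 \left(-2\right)^{2} + 46 \left(-2\right) + 46 \left(-2\right)^{3}\right) = - \left(-2\right) \left(-250 + 16 - 996 - 92 + 46 \left(-8\right)\right) = - \left(-2\right) \left(-250 + 16 - 996 - 92 - 368\right) = - \left(-2\right) \left(-1690\right) = \left(-1\right) 3380 = -3380$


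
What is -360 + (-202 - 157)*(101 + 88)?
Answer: -68211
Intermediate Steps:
-360 + (-202 - 157)*(101 + 88) = -360 - 359*189 = -360 - 67851 = -68211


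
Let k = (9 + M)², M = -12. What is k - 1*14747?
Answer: -14738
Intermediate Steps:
k = 9 (k = (9 - 12)² = (-3)² = 9)
k - 1*14747 = 9 - 1*14747 = 9 - 14747 = -14738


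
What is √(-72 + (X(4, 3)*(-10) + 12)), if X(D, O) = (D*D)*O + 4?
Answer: 2*I*√145 ≈ 24.083*I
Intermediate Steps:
X(D, O) = 4 + O*D² (X(D, O) = D²*O + 4 = O*D² + 4 = 4 + O*D²)
√(-72 + (X(4, 3)*(-10) + 12)) = √(-72 + ((4 + 3*4²)*(-10) + 12)) = √(-72 + ((4 + 3*16)*(-10) + 12)) = √(-72 + ((4 + 48)*(-10) + 12)) = √(-72 + (52*(-10) + 12)) = √(-72 + (-520 + 12)) = √(-72 - 508) = √(-580) = 2*I*√145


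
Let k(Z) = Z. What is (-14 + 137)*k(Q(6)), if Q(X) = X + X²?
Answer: 5166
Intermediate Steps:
(-14 + 137)*k(Q(6)) = (-14 + 137)*(6*(1 + 6)) = 123*(6*7) = 123*42 = 5166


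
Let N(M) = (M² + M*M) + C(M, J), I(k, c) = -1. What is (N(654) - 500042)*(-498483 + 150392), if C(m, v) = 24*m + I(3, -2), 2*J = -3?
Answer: -129171348735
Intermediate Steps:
J = -3/2 (J = (½)*(-3) = -3/2 ≈ -1.5000)
C(m, v) = -1 + 24*m (C(m, v) = 24*m - 1 = -1 + 24*m)
N(M) = -1 + 2*M² + 24*M (N(M) = (M² + M*M) + (-1 + 24*M) = (M² + M²) + (-1 + 24*M) = 2*M² + (-1 + 24*M) = -1 + 2*M² + 24*M)
(N(654) - 500042)*(-498483 + 150392) = ((-1 + 2*654² + 24*654) - 500042)*(-498483 + 150392) = ((-1 + 2*427716 + 15696) - 500042)*(-348091) = ((-1 + 855432 + 15696) - 500042)*(-348091) = (871127 - 500042)*(-348091) = 371085*(-348091) = -129171348735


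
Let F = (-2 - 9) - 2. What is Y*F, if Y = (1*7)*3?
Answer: -273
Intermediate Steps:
F = -13 (F = -11 - 2 = -13)
Y = 21 (Y = 7*3 = 21)
Y*F = 21*(-13) = -273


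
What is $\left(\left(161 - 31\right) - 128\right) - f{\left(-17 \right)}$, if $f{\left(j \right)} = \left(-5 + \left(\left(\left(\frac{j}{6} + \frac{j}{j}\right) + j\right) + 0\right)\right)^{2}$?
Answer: $- \frac{20377}{36} \approx -566.03$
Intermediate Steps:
$f{\left(j \right)} = \left(-4 + \frac{7 j}{6}\right)^{2}$ ($f{\left(j \right)} = \left(-5 + \left(\left(\left(j \frac{1}{6} + 1\right) + j\right) + 0\right)\right)^{2} = \left(-5 + \left(\left(\left(\frac{j}{6} + 1\right) + j\right) + 0\right)\right)^{2} = \left(-5 + \left(\left(\left(1 + \frac{j}{6}\right) + j\right) + 0\right)\right)^{2} = \left(-5 + \left(\left(1 + \frac{7 j}{6}\right) + 0\right)\right)^{2} = \left(-5 + \left(1 + \frac{7 j}{6}\right)\right)^{2} = \left(-4 + \frac{7 j}{6}\right)^{2}$)
$\left(\left(161 - 31\right) - 128\right) - f{\left(-17 \right)} = \left(\left(161 - 31\right) - 128\right) - \frac{\left(-24 + 7 \left(-17\right)\right)^{2}}{36} = \left(130 - 128\right) - \frac{\left(-24 - 119\right)^{2}}{36} = 2 - \frac{\left(-143\right)^{2}}{36} = 2 - \frac{1}{36} \cdot 20449 = 2 - \frac{20449}{36} = - \frac{20377}{36}$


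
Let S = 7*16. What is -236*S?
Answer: -26432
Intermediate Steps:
S = 112
-236*S = -236*112 = -26432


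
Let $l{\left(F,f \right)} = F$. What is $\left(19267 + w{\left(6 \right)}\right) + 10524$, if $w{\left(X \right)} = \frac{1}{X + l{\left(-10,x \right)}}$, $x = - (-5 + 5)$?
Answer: $\frac{119163}{4} \approx 29791.0$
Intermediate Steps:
$x = 0$ ($x = \left(-1\right) 0 = 0$)
$w{\left(X \right)} = \frac{1}{-10 + X}$ ($w{\left(X \right)} = \frac{1}{X - 10} = \frac{1}{-10 + X}$)
$\left(19267 + w{\left(6 \right)}\right) + 10524 = \left(19267 + \frac{1}{-10 + 6}\right) + 10524 = \left(19267 + \frac{1}{-4}\right) + 10524 = \left(19267 - \frac{1}{4}\right) + 10524 = \frac{77067}{4} + 10524 = \frac{119163}{4}$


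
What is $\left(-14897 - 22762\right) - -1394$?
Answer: $-36265$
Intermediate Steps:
$\left(-14897 - 22762\right) - -1394 = -37659 + 1394 = -36265$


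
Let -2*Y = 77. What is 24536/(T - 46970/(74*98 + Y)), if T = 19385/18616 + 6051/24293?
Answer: -22869110619171648/4866312588479 ≈ -4699.5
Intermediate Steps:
Y = -77/2 (Y = -½*77 = -77/2 ≈ -38.500)
T = 583565221/452238488 (T = 19385*(1/18616) + 6051*(1/24293) = 19385/18616 + 6051/24293 = 583565221/452238488 ≈ 1.2904)
24536/(T - 46970/(74*98 + Y)) = 24536/(583565221/452238488 - 46970/(74*98 - 77/2)) = 24536/(583565221/452238488 - 46970/(7252 - 77/2)) = 24536/(583565221/452238488 - 46970/14427/2) = 24536/(583565221/452238488 - 46970*2/14427) = 24536/(583565221/452238488 - 1*13420/2061) = 24536/(583565221/452238488 - 13420/2061) = 24536/(-4866312588479/932063523768) = 24536*(-932063523768/4866312588479) = -22869110619171648/4866312588479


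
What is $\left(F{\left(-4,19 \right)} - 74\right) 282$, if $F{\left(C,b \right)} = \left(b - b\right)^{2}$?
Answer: $-20868$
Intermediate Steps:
$F{\left(C,b \right)} = 0$ ($F{\left(C,b \right)} = 0^{2} = 0$)
$\left(F{\left(-4,19 \right)} - 74\right) 282 = \left(0 - 74\right) 282 = \left(-74\right) 282 = -20868$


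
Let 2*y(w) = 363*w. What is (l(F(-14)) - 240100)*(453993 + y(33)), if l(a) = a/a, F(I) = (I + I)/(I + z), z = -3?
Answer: -220882676535/2 ≈ -1.1044e+11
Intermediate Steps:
F(I) = 2*I/(-3 + I) (F(I) = (I + I)/(I - 3) = (2*I)/(-3 + I) = 2*I/(-3 + I))
y(w) = 363*w/2 (y(w) = (363*w)/2 = 363*w/2)
l(a) = 1
(l(F(-14)) - 240100)*(453993 + y(33)) = (1 - 240100)*(453993 + (363/2)*33) = -240099*(453993 + 11979/2) = -240099*919965/2 = -220882676535/2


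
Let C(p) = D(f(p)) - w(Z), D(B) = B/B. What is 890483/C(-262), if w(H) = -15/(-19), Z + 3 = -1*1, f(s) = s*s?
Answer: 16919177/4 ≈ 4.2298e+6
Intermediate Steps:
f(s) = s²
Z = -4 (Z = -3 - 1*1 = -3 - 1 = -4)
w(H) = 15/19 (w(H) = -15*(-1/19) = 15/19)
D(B) = 1
C(p) = 4/19 (C(p) = 1 - 1*15/19 = 1 - 15/19 = 4/19)
890483/C(-262) = 890483/(4/19) = 890483*(19/4) = 16919177/4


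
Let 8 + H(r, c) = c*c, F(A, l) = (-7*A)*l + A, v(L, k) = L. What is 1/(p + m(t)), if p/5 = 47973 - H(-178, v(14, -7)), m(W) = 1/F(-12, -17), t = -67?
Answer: 1440/344051999 ≈ 4.1854e-6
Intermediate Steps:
F(A, l) = A - 7*A*l (F(A, l) = -7*A*l + A = A - 7*A*l)
H(r, c) = -8 + c² (H(r, c) = -8 + c*c = -8 + c²)
m(W) = -1/1440 (m(W) = 1/(-12*(1 - 7*(-17))) = 1/(-12*(1 + 119)) = 1/(-12*120) = 1/(-1440) = -1/1440)
p = 238925 (p = 5*(47973 - (-8 + 14²)) = 5*(47973 - (-8 + 196)) = 5*(47973 - 1*188) = 5*(47973 - 188) = 5*47785 = 238925)
1/(p + m(t)) = 1/(238925 - 1/1440) = 1/(344051999/1440) = 1440/344051999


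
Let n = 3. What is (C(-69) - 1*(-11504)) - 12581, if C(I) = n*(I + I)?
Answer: -1491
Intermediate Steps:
C(I) = 6*I (C(I) = 3*(I + I) = 3*(2*I) = 6*I)
(C(-69) - 1*(-11504)) - 12581 = (6*(-69) - 1*(-11504)) - 12581 = (-414 + 11504) - 12581 = 11090 - 12581 = -1491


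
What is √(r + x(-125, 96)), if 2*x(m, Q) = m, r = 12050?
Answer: 5*√1918/2 ≈ 109.49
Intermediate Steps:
x(m, Q) = m/2
√(r + x(-125, 96)) = √(12050 + (½)*(-125)) = √(12050 - 125/2) = √(23975/2) = 5*√1918/2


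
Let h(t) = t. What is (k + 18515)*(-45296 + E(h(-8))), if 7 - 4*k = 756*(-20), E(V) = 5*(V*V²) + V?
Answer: -1067211642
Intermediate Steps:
E(V) = V + 5*V³ (E(V) = 5*V³ + V = V + 5*V³)
k = 15127/4 (k = 7/4 - 189*(-20) = 7/4 - ¼*(-15120) = 7/4 + 3780 = 15127/4 ≈ 3781.8)
(k + 18515)*(-45296 + E(h(-8))) = (15127/4 + 18515)*(-45296 + (-8 + 5*(-8)³)) = 89187*(-45296 + (-8 + 5*(-512)))/4 = 89187*(-45296 + (-8 - 2560))/4 = 89187*(-45296 - 2568)/4 = (89187/4)*(-47864) = -1067211642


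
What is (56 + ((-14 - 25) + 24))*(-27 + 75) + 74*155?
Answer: 13438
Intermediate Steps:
(56 + ((-14 - 25) + 24))*(-27 + 75) + 74*155 = (56 + (-39 + 24))*48 + 11470 = (56 - 15)*48 + 11470 = 41*48 + 11470 = 1968 + 11470 = 13438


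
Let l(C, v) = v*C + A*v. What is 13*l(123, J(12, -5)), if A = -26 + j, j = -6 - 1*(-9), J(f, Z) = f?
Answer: 15600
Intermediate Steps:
j = 3 (j = -6 + 9 = 3)
A = -23 (A = -26 + 3 = -23)
l(C, v) = -23*v + C*v (l(C, v) = v*C - 23*v = C*v - 23*v = -23*v + C*v)
13*l(123, J(12, -5)) = 13*(12*(-23 + 123)) = 13*(12*100) = 13*1200 = 15600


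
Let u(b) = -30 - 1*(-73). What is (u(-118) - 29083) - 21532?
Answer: -50572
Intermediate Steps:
u(b) = 43 (u(b) = -30 + 73 = 43)
(u(-118) - 29083) - 21532 = (43 - 29083) - 21532 = -29040 - 21532 = -50572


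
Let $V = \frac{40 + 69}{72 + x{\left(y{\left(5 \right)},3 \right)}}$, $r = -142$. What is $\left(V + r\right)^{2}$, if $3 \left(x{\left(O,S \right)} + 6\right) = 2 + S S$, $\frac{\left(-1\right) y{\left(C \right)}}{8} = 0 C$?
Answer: $\frac{861481201}{43681} \approx 19722.0$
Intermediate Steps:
$y{\left(C \right)} = 0$ ($y{\left(C \right)} = - 8 \cdot 0 C = \left(-8\right) 0 = 0$)
$x{\left(O,S \right)} = - \frac{16}{3} + \frac{S^{2}}{3}$ ($x{\left(O,S \right)} = -6 + \frac{2 + S S}{3} = -6 + \frac{2 + S^{2}}{3} = -6 + \left(\frac{2}{3} + \frac{S^{2}}{3}\right) = - \frac{16}{3} + \frac{S^{2}}{3}$)
$V = \frac{327}{209}$ ($V = \frac{40 + 69}{72 - \left(\frac{16}{3} - \frac{3^{2}}{3}\right)} = \frac{109}{72 + \left(- \frac{16}{3} + \frac{1}{3} \cdot 9\right)} = \frac{109}{72 + \left(- \frac{16}{3} + 3\right)} = \frac{109}{72 - \frac{7}{3}} = \frac{109}{\frac{209}{3}} = 109 \cdot \frac{3}{209} = \frac{327}{209} \approx 1.5646$)
$\left(V + r\right)^{2} = \left(\frac{327}{209} - 142\right)^{2} = \left(- \frac{29351}{209}\right)^{2} = \frac{861481201}{43681}$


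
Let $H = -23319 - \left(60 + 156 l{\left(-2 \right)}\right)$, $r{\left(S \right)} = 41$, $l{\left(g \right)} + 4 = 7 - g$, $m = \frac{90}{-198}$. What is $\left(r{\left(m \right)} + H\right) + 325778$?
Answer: $301660$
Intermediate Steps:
$m = - \frac{5}{11}$ ($m = 90 \left(- \frac{1}{198}\right) = - \frac{5}{11} \approx -0.45455$)
$l{\left(g \right)} = 3 - g$ ($l{\left(g \right)} = -4 - \left(-7 + g\right) = 3 - g$)
$H = -24159$ ($H = -23319 - \left(60 + 156 \left(3 - -2\right)\right) = -23319 - \left(60 + 156 \left(3 + 2\right)\right) = -23319 - 840 = -24159$)
$\left(r{\left(m \right)} + H\right) + 325778 = \left(41 - 24159\right) + 325778 = -24118 + 325778 = 301660$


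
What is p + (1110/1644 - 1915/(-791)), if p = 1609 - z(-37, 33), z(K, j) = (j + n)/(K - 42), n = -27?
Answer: 27603588433/17121986 ≈ 1612.2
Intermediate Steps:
z(K, j) = (-27 + j)/(-42 + K) (z(K, j) = (j - 27)/(K - 42) = (-27 + j)/(-42 + K))
p = 127117/79 (p = 1609 - (-27 + 33)/(-42 - 37) = 1609 - 6/(-79) = 1609 - (-1)*6/79 = 1609 - 1*(-6/79) = 1609 + 6/79 = 127117/79 ≈ 1609.1)
p + (1110/1644 - 1915/(-791)) = 127117/79 + (1110/1644 - 1915/(-791)) = 127117/79 + (1110*(1/1644) - 1915*(-1/791)) = 127117/79 + (185/274 + 1915/791) = 127117/79 + 671045/216734 = 27603588433/17121986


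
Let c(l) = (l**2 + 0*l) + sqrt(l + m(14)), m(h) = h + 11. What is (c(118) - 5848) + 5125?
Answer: 13201 + sqrt(143) ≈ 13213.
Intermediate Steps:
m(h) = 11 + h
c(l) = l**2 + sqrt(25 + l) (c(l) = (l**2 + 0*l) + sqrt(l + (11 + 14)) = (l**2 + 0) + sqrt(l + 25) = l**2 + sqrt(25 + l))
(c(118) - 5848) + 5125 = ((118**2 + sqrt(25 + 118)) - 5848) + 5125 = ((13924 + sqrt(143)) - 5848) + 5125 = (8076 + sqrt(143)) + 5125 = 13201 + sqrt(143)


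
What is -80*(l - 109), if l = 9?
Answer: 8000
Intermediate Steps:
-80*(l - 109) = -80*(9 - 109) = -80*(-100) = 8000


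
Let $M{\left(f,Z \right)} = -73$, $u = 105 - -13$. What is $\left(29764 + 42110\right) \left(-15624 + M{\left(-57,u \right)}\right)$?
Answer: $-1128206178$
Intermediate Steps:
$u = 118$ ($u = 105 + 13 = 118$)
$\left(29764 + 42110\right) \left(-15624 + M{\left(-57,u \right)}\right) = \left(29764 + 42110\right) \left(-15624 - 73\right) = 71874 \left(-15697\right) = -1128206178$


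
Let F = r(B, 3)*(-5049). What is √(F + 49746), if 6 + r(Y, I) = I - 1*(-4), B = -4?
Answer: √44697 ≈ 211.42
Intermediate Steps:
r(Y, I) = -2 + I (r(Y, I) = -6 + (I - 1*(-4)) = -6 + (I + 4) = -6 + (4 + I) = -2 + I)
F = -5049 (F = (-2 + 3)*(-5049) = 1*(-5049) = -5049)
√(F + 49746) = √(-5049 + 49746) = √44697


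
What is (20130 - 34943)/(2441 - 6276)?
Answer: 14813/3835 ≈ 3.8626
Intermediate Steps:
(20130 - 34943)/(2441 - 6276) = -14813/(-3835) = -14813*(-1/3835) = 14813/3835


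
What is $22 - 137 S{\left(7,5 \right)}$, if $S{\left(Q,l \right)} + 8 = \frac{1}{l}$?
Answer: $\frac{5453}{5} \approx 1090.6$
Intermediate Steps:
$S{\left(Q,l \right)} = -8 + \frac{1}{l}$
$22 - 137 S{\left(7,5 \right)} = 22 - 137 \left(-8 + \frac{1}{5}\right) = 22 - - \frac{5343}{5} = 22 + \frac{5343}{5} = \frac{5453}{5}$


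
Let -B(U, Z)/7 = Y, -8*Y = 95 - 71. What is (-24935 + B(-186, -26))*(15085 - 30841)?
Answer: 392544984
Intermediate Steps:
Y = -3 (Y = -(95 - 71)/8 = -1/8*24 = -3)
B(U, Z) = 21 (B(U, Z) = -7*(-3) = 21)
(-24935 + B(-186, -26))*(15085 - 30841) = (-24935 + 21)*(15085 - 30841) = -24914*(-15756) = 392544984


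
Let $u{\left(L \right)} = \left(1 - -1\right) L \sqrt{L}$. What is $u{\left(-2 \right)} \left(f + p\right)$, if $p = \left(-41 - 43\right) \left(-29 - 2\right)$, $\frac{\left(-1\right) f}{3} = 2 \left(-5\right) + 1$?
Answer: $- 10524 i \sqrt{2} \approx - 14883.0 i$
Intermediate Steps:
$f = 27$ ($f = - 3 \left(2 \left(-5\right) + 1\right) = - 3 \left(-10 + 1\right) = \left(-3\right) \left(-9\right) = 27$)
$u{\left(L \right)} = 2 L^{\frac{3}{2}}$ ($u{\left(L \right)} = \left(1 + 1\right) L \sqrt{L} = 2 L \sqrt{L} = 2 L^{\frac{3}{2}}$)
$p = 2604$ ($p = \left(-84\right) \left(-31\right) = 2604$)
$u{\left(-2 \right)} \left(f + p\right) = 2 \left(-2\right)^{\frac{3}{2}} \left(27 + 2604\right) = 2 \left(- 2 i \sqrt{2}\right) 2631 = - 4 i \sqrt{2} \cdot 2631 = - 10524 i \sqrt{2}$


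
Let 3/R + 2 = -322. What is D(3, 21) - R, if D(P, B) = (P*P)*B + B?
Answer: 22681/108 ≈ 210.01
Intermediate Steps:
R = -1/108 (R = 3/(-2 - 322) = 3/(-324) = 3*(-1/324) = -1/108 ≈ -0.0092593)
D(P, B) = B + B*P² (D(P, B) = P²*B + B = B*P² + B = B + B*P²)
D(3, 21) - R = 21*(1 + 3²) - 1*(-1/108) = 21*(1 + 9) + 1/108 = 21*10 + 1/108 = 210 + 1/108 = 22681/108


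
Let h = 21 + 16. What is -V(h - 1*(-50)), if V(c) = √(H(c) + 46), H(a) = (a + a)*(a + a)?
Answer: -√30322 ≈ -174.13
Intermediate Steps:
h = 37
H(a) = 4*a² (H(a) = (2*a)*(2*a) = 4*a²)
V(c) = √(46 + 4*c²) (V(c) = √(4*c² + 46) = √(46 + 4*c²))
-V(h - 1*(-50)) = -√(46 + 4*(37 - 1*(-50))²) = -√(46 + 4*(37 + 50)²) = -√(46 + 4*87²) = -√(46 + 4*7569) = -√(46 + 30276) = -√30322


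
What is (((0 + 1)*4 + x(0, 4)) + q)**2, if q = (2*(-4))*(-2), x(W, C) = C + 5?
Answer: 841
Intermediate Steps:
x(W, C) = 5 + C
q = 16 (q = -8*(-2) = 16)
(((0 + 1)*4 + x(0, 4)) + q)**2 = (((0 + 1)*4 + (5 + 4)) + 16)**2 = ((1*4 + 9) + 16)**2 = ((4 + 9) + 16)**2 = (13 + 16)**2 = 29**2 = 841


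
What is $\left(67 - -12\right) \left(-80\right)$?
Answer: $-6320$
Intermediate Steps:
$\left(67 - -12\right) \left(-80\right) = \left(67 + 12\right) \left(-80\right) = 79 \left(-80\right) = -6320$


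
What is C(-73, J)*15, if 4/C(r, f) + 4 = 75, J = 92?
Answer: 60/71 ≈ 0.84507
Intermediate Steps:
C(r, f) = 4/71 (C(r, f) = 4/(-4 + 75) = 4/71)
C(-73, J)*15 = (4/71)*15 = 60/71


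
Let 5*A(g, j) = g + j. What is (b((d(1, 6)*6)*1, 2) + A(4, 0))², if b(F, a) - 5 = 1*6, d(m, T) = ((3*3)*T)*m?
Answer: 3481/25 ≈ 139.24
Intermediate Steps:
d(m, T) = 9*T*m (d(m, T) = (9*T)*m = 9*T*m)
A(g, j) = g/5 + j/5 (A(g, j) = (g + j)/5 = g/5 + j/5)
b(F, a) = 11 (b(F, a) = 5 + 1*6 = 5 + 6 = 11)
(b((d(1, 6)*6)*1, 2) + A(4, 0))² = (11 + ((⅕)*4 + (⅕)*0))² = (11 + (⅘ + 0))² = (11 + ⅘)² = (59/5)² = 3481/25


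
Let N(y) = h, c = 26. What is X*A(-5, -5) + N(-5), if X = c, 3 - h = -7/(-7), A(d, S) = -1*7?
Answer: -180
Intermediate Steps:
A(d, S) = -7
h = 2 (h = 3 - (-7)/(-7) = 3 - (-7)*(-1)/7 = 3 - 1*1 = 3 - 1 = 2)
N(y) = 2
X = 26
X*A(-5, -5) + N(-5) = 26*(-7) + 2 = -182 + 2 = -180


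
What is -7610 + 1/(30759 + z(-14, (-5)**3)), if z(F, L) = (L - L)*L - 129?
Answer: -233094299/30630 ≈ -7610.0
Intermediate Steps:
z(F, L) = -129 (z(F, L) = 0*L - 129 = 0 - 129 = -129)
-7610 + 1/(30759 + z(-14, (-5)**3)) = -7610 + 1/(30759 - 129) = -7610 + 1/30630 = -233094299/30630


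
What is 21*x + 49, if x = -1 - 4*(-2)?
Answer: 196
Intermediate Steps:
x = 7 (x = -1 + 8 = 7)
21*x + 49 = 21*7 + 49 = 147 + 49 = 196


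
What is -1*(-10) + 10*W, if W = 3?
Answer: 40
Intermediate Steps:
-1*(-10) + 10*W = -1*(-10) + 10*3 = 10 + 30 = 40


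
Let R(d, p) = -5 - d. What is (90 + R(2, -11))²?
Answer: 6889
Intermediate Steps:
(90 + R(2, -11))² = (90 + (-5 - 1*2))² = (90 + (-5 - 2))² = (90 - 7)² = 83² = 6889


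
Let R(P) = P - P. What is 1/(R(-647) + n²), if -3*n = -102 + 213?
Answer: 1/1369 ≈ 0.00073046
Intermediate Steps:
n = -37 (n = -(-102 + 213)/3 = -⅓*111 = -37)
R(P) = 0
1/(R(-647) + n²) = 1/(0 + (-37)²) = 1/(0 + 1369) = 1/1369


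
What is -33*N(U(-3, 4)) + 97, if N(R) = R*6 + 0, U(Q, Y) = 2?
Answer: -299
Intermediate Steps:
N(R) = 6*R (N(R) = 6*R + 0 = 6*R)
-33*N(U(-3, 4)) + 97 = -198*2 + 97 = -33*12 + 97 = -396 + 97 = -299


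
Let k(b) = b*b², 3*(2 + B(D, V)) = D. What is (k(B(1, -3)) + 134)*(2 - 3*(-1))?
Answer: 17465/27 ≈ 646.85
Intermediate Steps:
B(D, V) = -2 + D/3
k(b) = b³
(k(B(1, -3)) + 134)*(2 - 3*(-1)) = ((-2 + (⅓)*1)³ + 134)*(2 - 3*(-1)) = ((-2 + ⅓)³ + 134)*(2 + 3) = ((-5/3)³ + 134)*5 = (-125/27 + 134)*5 = (3493/27)*5 = 17465/27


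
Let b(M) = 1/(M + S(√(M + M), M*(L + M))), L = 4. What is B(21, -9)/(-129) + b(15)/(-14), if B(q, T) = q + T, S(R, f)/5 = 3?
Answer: -1723/18060 ≈ -0.095404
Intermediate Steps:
S(R, f) = 15 (S(R, f) = 5*3 = 15)
b(M) = 1/(15 + M) (b(M) = 1/(M + 15) = 1/(15 + M))
B(q, T) = T + q
B(21, -9)/(-129) + b(15)/(-14) = (-9 + 21)/(-129) + 1/((15 + 15)*(-14)) = 12*(-1/129) - 1/14/30 = -4/43 + (1/30)*(-1/14) = -4/43 - 1/420 = -1723/18060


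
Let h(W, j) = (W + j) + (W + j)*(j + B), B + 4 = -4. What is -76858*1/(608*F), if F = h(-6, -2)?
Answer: -38429/21888 ≈ -1.7557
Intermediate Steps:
B = -8 (B = -4 - 4 = -8)
h(W, j) = W + j + (-8 + j)*(W + j) (h(W, j) = (W + j) + (W + j)*(j - 8) = (W + j) + (W + j)*(-8 + j) = (W + j) + (-8 + j)*(W + j) = W + j + (-8 + j)*(W + j))
F = 72 (F = (-2)**2 - 7*(-6) - 7*(-2) - 6*(-2) = 4 + 42 + 14 + 12 = 72)
-76858*1/(608*F) = -76858/(-19*(-32)*72) = -76858/(608*72) = -76858/43776 = -76858*1/43776 = -38429/21888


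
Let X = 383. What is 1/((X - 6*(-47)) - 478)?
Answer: 1/187 ≈ 0.0053476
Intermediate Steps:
1/((X - 6*(-47)) - 478) = 1/((383 - 6*(-47)) - 478) = 1/((383 - 1*(-282)) - 478) = 1/((383 + 282) - 478) = 1/(665 - 478) = 1/187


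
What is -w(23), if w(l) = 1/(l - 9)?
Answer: -1/14 ≈ -0.071429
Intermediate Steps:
w(l) = 1/(-9 + l)
-w(23) = -1/(-9 + 23) = -1/14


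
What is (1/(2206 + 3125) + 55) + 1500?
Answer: 8289706/5331 ≈ 1555.0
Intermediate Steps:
(1/(2206 + 3125) + 55) + 1500 = (1/5331 + 55) + 1500 = 293206/5331 + 1500 = 8289706/5331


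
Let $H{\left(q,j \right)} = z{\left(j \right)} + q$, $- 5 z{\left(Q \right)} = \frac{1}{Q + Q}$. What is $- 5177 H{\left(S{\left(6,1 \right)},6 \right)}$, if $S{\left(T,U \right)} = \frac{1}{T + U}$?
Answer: $- \frac{274381}{420} \approx -653.29$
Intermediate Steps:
$z{\left(Q \right)} = - \frac{1}{10 Q}$ ($z{\left(Q \right)} = - \frac{1}{5 \left(Q + Q\right)} = - \frac{1}{5 \cdot 2 Q} = - \frac{\frac{1}{2} \frac{1}{Q}}{5} = - \frac{1}{10 Q}$)
$H{\left(q,j \right)} = q - \frac{1}{10 j}$ ($H{\left(q,j \right)} = - \frac{1}{10 j} + q = q - \frac{1}{10 j}$)
$- 5177 H{\left(S{\left(6,1 \right)},6 \right)} = - 5177 \left(\frac{1}{6 + 1} - \frac{1}{10 \cdot 6}\right) = - 5177 \left(\frac{1}{7} - \frac{1}{60}\right) = \left(-5177\right) \frac{53}{420} = - \frac{274381}{420}$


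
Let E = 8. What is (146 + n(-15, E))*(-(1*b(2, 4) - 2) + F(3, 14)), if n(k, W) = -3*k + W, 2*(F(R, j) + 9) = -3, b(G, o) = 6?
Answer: -5771/2 ≈ -2885.5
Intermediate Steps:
F(R, j) = -21/2 (F(R, j) = -9 + (½)*(-3) = -9 - 3/2 = -21/2)
n(k, W) = W - 3*k
(146 + n(-15, E))*(-(1*b(2, 4) - 2) + F(3, 14)) = (146 + (8 - 3*(-15)))*(-(1*6 - 2) - 21/2) = (146 + (8 + 45))*(-(6 - 2) - 21/2) = (146 + 53)*(-1*4 - 21/2) = 199*(-4 - 21/2) = 199*(-29/2) = -5771/2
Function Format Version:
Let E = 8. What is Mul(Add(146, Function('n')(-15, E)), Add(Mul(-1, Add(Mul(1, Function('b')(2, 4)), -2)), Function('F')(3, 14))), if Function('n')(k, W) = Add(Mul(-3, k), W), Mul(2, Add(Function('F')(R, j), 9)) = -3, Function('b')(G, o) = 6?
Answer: Rational(-5771, 2) ≈ -2885.5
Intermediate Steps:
Function('F')(R, j) = Rational(-21, 2) (Function('F')(R, j) = Add(-9, Mul(Rational(1, 2), -3)) = Add(-9, Rational(-3, 2)) = Rational(-21, 2))
Function('n')(k, W) = Add(W, Mul(-3, k))
Mul(Add(146, Function('n')(-15, E)), Add(Mul(-1, Add(Mul(1, Function('b')(2, 4)), -2)), Function('F')(3, 14))) = Mul(Add(146, Add(8, Mul(-3, -15))), Add(Mul(-1, Add(Mul(1, 6), -2)), Rational(-21, 2))) = Mul(Add(146, Add(8, 45)), Add(Mul(-1, Add(6, -2)), Rational(-21, 2))) = Mul(Add(146, 53), Add(Mul(-1, 4), Rational(-21, 2))) = Mul(199, Add(-4, Rational(-21, 2))) = Mul(199, Rational(-29, 2)) = Rational(-5771, 2)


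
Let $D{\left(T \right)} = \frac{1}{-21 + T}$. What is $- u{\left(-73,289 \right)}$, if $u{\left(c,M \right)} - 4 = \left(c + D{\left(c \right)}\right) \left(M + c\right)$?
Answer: $\frac{741016}{47} \approx 15766.0$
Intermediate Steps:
$u{\left(c,M \right)} = 4 + \left(M + c\right) \left(c + \frac{1}{-21 + c}\right)$ ($u{\left(c,M \right)} = 4 + \left(c + \frac{1}{-21 + c}\right) \left(M + c\right) = 4 + \left(M + c\right) \left(c + \frac{1}{-21 + c}\right)$)
$- u{\left(-73,289 \right)} = - \frac{289 - 73 + \left(-21 - 73\right) \left(4 + \left(-73\right)^{2} + 289 \left(-73\right)\right)}{-21 - 73} = - \frac{289 - 73 - 94 \left(4 + 5329 - 21097\right)}{-94} = - \frac{\left(-1\right) \left(289 - 73 - -1481816\right)}{94} = - \frac{\left(-1\right) \left(289 - 73 + 1481816\right)}{94} = - \frac{\left(-1\right) 1482032}{94} = \left(-1\right) \left(- \frac{741016}{47}\right) = \frac{741016}{47}$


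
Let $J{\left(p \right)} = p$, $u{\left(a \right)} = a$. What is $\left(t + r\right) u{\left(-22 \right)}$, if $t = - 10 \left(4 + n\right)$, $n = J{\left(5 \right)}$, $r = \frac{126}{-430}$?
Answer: $\frac{427086}{215} \approx 1986.4$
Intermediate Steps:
$r = - \frac{63}{215}$ ($r = 126 \left(- \frac{1}{430}\right) = - \frac{63}{215} \approx -0.29302$)
$n = 5$
$t = -90$ ($t = - 10 \left(4 + 5\right) = \left(-10\right) 9 = -90$)
$\left(t + r\right) u{\left(-22 \right)} = \left(-90 - \frac{63}{215}\right) \left(-22\right) = \left(- \frac{19413}{215}\right) \left(-22\right) = \frac{427086}{215}$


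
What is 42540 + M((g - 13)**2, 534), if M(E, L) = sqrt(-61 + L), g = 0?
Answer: 42540 + sqrt(473) ≈ 42562.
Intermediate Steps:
42540 + M((g - 13)**2, 534) = 42540 + sqrt(-61 + 534) = 42540 + sqrt(473)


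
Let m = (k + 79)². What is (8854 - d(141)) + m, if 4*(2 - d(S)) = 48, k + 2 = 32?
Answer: 20745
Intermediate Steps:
k = 30 (k = -2 + 32 = 30)
d(S) = -10 (d(S) = 2 - ¼*48 = 2 - 12 = -10)
m = 11881 (m = (30 + 79)² = 109² = 11881)
(8854 - d(141)) + m = (8854 - 1*(-10)) + 11881 = (8854 + 10) + 11881 = 8864 + 11881 = 20745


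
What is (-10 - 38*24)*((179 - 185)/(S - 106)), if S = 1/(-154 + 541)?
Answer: -2140884/41021 ≈ -52.190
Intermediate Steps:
S = 1/387 ≈ 0.0025840
(-10 - 38*24)*((179 - 185)/(S - 106)) = (-10 - 38*24)*((179 - 185)/(1/387 - 106)) = (-10 - 912)*(-6/(-41021/387)) = -(-5532)*(-387)/41021 = -922*2322/41021 = -2140884/41021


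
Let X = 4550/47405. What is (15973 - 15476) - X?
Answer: 4711147/9481 ≈ 496.90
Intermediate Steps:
X = 910/9481 (X = 4550*(1/47405) = 910/9481 ≈ 0.095981)
(15973 - 15476) - X = (15973 - 15476) - 1*910/9481 = 497 - 910/9481 = 4711147/9481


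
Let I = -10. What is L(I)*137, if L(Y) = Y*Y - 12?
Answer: 12056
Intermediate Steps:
L(Y) = -12 + Y² (L(Y) = Y² - 12 = -12 + Y²)
L(I)*137 = (-12 + (-10)²)*137 = (-12 + 100)*137 = 88*137 = 12056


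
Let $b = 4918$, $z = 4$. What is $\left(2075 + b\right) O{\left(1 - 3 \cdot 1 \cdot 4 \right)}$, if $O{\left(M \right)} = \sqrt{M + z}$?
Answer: $6993 i \sqrt{7} \approx 18502.0 i$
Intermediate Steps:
$O{\left(M \right)} = \sqrt{4 + M}$ ($O{\left(M \right)} = \sqrt{M + 4} = \sqrt{4 + M}$)
$\left(2075 + b\right) O{\left(1 - 3 \cdot 1 \cdot 4 \right)} = \left(2075 + 4918\right) \sqrt{4 + \left(1 - 3 \cdot 1 \cdot 4\right)} = 6993 \sqrt{4 + \left(1 - 3 \cdot 4\right)} = 6993 \sqrt{4 + \left(1 - 12\right)} = 6993 \sqrt{4 - 11} = 6993 \sqrt{-7} = 6993 i \sqrt{7}$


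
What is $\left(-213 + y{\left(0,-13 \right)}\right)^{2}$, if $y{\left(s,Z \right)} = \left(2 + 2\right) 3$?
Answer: $40401$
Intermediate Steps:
$y{\left(s,Z \right)} = 12$ ($y{\left(s,Z \right)} = 4 \cdot 3 = 12$)
$\left(-213 + y{\left(0,-13 \right)}\right)^{2} = \left(-213 + 12\right)^{2} = \left(-201\right)^{2} = 40401$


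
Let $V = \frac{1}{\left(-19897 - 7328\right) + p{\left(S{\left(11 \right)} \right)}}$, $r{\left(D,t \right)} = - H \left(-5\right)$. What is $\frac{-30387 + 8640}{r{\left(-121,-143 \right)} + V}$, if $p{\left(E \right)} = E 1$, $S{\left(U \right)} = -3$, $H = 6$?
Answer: $- \frac{592127316}{816839} \approx -724.9$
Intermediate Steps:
$r{\left(D,t \right)} = 30$ ($r{\left(D,t \right)} = \left(-1\right) 6 \left(-5\right) = \left(-6\right) \left(-5\right) = 30$)
$p{\left(E \right)} = E$
$V = - \frac{1}{27228}$ ($V = \frac{1}{\left(-19897 - 7328\right) - 3} = \frac{1}{-27225 - 3} = \frac{1}{-27228} = - \frac{1}{27228} \approx -3.6727 \cdot 10^{-5}$)
$\frac{-30387 + 8640}{r{\left(-121,-143 \right)} + V} = \frac{-30387 + 8640}{30 - \frac{1}{27228}} = - \frac{21747}{\frac{816839}{27228}} = \left(-21747\right) \frac{27228}{816839} = - \frac{592127316}{816839}$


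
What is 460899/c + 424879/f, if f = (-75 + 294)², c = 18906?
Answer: 10045979771/302250222 ≈ 33.237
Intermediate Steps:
f = 47961 (f = 219² = 47961)
460899/c + 424879/f = 460899/18906 + 424879/47961 = 460899*(1/18906) + 424879*(1/47961) = 153633/6302 + 424879/47961 = 10045979771/302250222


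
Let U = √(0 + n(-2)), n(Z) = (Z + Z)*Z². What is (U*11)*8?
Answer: 352*I ≈ 352.0*I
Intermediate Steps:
n(Z) = 2*Z³ (n(Z) = (2*Z)*Z² = 2*Z³)
U = 4*I (U = √(0 + 2*(-2)³) = √(0 + 2*(-8)) = √(0 - 16) = √(-16) = 4*I ≈ 4.0*I)
(U*11)*8 = ((4*I)*11)*8 = (44*I)*8 = 352*I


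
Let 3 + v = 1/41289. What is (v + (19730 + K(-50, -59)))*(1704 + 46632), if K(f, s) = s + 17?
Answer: 13095414140192/13763 ≈ 9.5149e+8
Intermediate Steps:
K(f, s) = 17 + s
v = -123866/41289 (v = -3 + 1/41289 = -123866/41289 ≈ -3.0000)
(v + (19730 + K(-50, -59)))*(1704 + 46632) = (-123866/41289 + (19730 + (17 - 59)))*(1704 + 46632) = (-123866/41289 + (19730 - 42))*48336 = (-123866/41289 + 19688)*48336 = (812773966/41289)*48336 = 13095414140192/13763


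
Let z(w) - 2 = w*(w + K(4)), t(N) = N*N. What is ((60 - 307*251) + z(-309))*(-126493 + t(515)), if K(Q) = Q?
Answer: 2393127000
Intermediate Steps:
t(N) = N**2
z(w) = 2 + w*(4 + w) (z(w) = 2 + w*(w + 4) = 2 + w*(4 + w))
((60 - 307*251) + z(-309))*(-126493 + t(515)) = ((60 - 307*251) + (2 + (-309)**2 + 4*(-309)))*(-126493 + 515**2) = ((60 - 77057) + (2 + 95481 - 1236))*(-126493 + 265225) = (-76997 + 94247)*138732 = 17250*138732 = 2393127000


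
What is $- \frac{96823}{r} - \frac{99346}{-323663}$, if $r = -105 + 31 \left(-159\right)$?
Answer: $\frac{31838130413}{1629319542} \approx 19.541$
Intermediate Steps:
$r = -5034$ ($r = -105 - 4929 = -5034$)
$- \frac{96823}{r} - \frac{99346}{-323663} = - \frac{96823}{-5034} - \frac{99346}{-323663} = \left(-96823\right) \left(- \frac{1}{5034}\right) - - \frac{99346}{323663} = \frac{96823}{5034} + \frac{99346}{323663} = \frac{31838130413}{1629319542}$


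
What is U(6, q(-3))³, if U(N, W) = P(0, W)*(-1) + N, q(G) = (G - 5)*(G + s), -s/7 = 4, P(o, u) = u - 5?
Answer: -13312053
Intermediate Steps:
P(o, u) = -5 + u
s = -28 (s = -7*4 = -28)
q(G) = (-28 + G)*(-5 + G) (q(G) = (G - 5)*(G - 28) = (-5 + G)*(-28 + G) = (-28 + G)*(-5 + G))
U(N, W) = 5 + N - W (U(N, W) = (-5 + W)*(-1) + N = (5 - W) + N = 5 + N - W)
U(6, q(-3))³ = (5 + 6 - (140 + (-3)² - 33*(-3)))³ = (5 + 6 - (140 + 9 + 99))³ = (5 + 6 - 1*248)³ = (5 + 6 - 248)³ = (-237)³ = -13312053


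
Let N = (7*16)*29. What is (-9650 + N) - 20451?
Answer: -26853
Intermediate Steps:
N = 3248 (N = 112*29 = 3248)
(-9650 + N) - 20451 = (-9650 + 3248) - 20451 = -6402 - 20451 = -26853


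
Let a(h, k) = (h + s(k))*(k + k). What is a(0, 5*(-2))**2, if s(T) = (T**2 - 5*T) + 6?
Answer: 9734400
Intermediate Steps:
s(T) = 6 + T**2 - 5*T
a(h, k) = 2*k*(6 + h + k**2 - 5*k) (a(h, k) = (h + (6 + k**2 - 5*k))*(k + k) = (6 + h + k**2 - 5*k)*(2*k) = 2*k*(6 + h + k**2 - 5*k))
a(0, 5*(-2))**2 = (2*(5*(-2))*(6 + 0 + (5*(-2))**2 - 25*(-2)))**2 = (2*(-10)*(6 + 0 + (-10)**2 - 5*(-10)))**2 = (2*(-10)*(6 + 0 + 100 + 50))**2 = (2*(-10)*156)**2 = (-3120)**2 = 9734400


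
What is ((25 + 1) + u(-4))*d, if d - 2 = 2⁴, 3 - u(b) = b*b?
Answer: 234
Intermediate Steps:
u(b) = 3 - b² (u(b) = 3 - b*b = 3 - b²)
d = 18 (d = 2 + 2⁴ = 2 + 16 = 18)
((25 + 1) + u(-4))*d = ((25 + 1) + (3 - 1*(-4)²))*18 = (26 + (3 - 1*16))*18 = (26 + (3 - 16))*18 = (26 - 13)*18 = 13*18 = 234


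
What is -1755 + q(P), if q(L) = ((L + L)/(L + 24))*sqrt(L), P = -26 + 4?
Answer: -1755 - 22*I*sqrt(22) ≈ -1755.0 - 103.19*I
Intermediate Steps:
P = -22
q(L) = 2*L**(3/2)/(24 + L) (q(L) = ((2*L)/(24 + L))*sqrt(L) = (2*L/(24 + L))*sqrt(L) = 2*L**(3/2)/(24 + L))
-1755 + q(P) = -1755 + 2*(-22)**(3/2)/(24 - 22) = -1755 + 2*(-22*I*sqrt(22))/2 = -1755 + 2*(-22*I*sqrt(22))*(1/2) = -1755 - 22*I*sqrt(22)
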